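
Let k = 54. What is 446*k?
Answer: 24084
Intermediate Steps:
446*k = 446*54 = 24084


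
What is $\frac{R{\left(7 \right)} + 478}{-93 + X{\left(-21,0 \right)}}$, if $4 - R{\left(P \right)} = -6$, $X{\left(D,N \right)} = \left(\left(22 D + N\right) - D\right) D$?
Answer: $\frac{61}{1146} \approx 0.053229$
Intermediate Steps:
$X{\left(D,N \right)} = D \left(N + 21 D\right)$ ($X{\left(D,N \right)} = \left(\left(N + 22 D\right) - D\right) D = \left(N + 21 D\right) D = D \left(N + 21 D\right)$)
$R{\left(P \right)} = 10$ ($R{\left(P \right)} = 4 - -6 = 4 + 6 = 10$)
$\frac{R{\left(7 \right)} + 478}{-93 + X{\left(-21,0 \right)}} = \frac{10 + 478}{-93 - 21 \left(0 + 21 \left(-21\right)\right)} = \frac{488}{-93 - 21 \left(0 - 441\right)} = \frac{488}{-93 - -9261} = \frac{488}{-93 + 9261} = \frac{488}{9168} = 488 \cdot \frac{1}{9168} = \frac{61}{1146}$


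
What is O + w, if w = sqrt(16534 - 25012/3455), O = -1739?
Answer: -1739 + sqrt(197280354890)/3455 ≈ -1610.4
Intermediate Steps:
w = sqrt(197280354890)/3455 (w = sqrt(16534 - 25012*1/3455) = sqrt(16534 - 25012/3455) = sqrt(57099958/3455) = sqrt(197280354890)/3455 ≈ 128.56)
O + w = -1739 + sqrt(197280354890)/3455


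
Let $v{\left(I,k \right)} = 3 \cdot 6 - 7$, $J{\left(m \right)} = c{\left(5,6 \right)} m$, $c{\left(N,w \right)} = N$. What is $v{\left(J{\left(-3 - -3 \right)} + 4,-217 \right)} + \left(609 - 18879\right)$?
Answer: $-18259$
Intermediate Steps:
$J{\left(m \right)} = 5 m$
$v{\left(I,k \right)} = 11$ ($v{\left(I,k \right)} = 18 - 7 = 11$)
$v{\left(J{\left(-3 - -3 \right)} + 4,-217 \right)} + \left(609 - 18879\right) = 11 + \left(609 - 18879\right) = 11 - 18270 = -18259$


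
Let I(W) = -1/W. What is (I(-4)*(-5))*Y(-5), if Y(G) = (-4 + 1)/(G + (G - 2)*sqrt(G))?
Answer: -5/72 + 7*I*sqrt(5)/72 ≈ -0.069444 + 0.2174*I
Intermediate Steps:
Y(G) = -3/(G + sqrt(G)*(-2 + G)) (Y(G) = -3/(G + (-2 + G)*sqrt(G)) = -3/(G + sqrt(G)*(-2 + G)))
(I(-4)*(-5))*Y(-5) = (-1/(-4)*(-5))*(-3/(-5 + (-5)**(3/2) - 2*I*sqrt(5))) = (-1*(-1/4)*(-5))*(-3/(-5 - 5*I*sqrt(5) - 2*I*sqrt(5))) = ((1/4)*(-5))*(-3/(-5 - 5*I*sqrt(5) - 2*I*sqrt(5))) = -(-15)/(4*(-5 - 7*I*sqrt(5))) = 15/(4*(-5 - 7*I*sqrt(5)))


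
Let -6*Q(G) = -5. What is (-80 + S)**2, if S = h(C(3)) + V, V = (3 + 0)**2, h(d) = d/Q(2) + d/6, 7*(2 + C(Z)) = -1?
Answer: 1071225/196 ≈ 5465.4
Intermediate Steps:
Q(G) = 5/6 (Q(G) = -1/6*(-5) = 5/6)
C(Z) = -15/7 (C(Z) = -2 + (1/7)*(-1) = -2 - 1/7 = -15/7)
h(d) = 41*d/30 (h(d) = d/(5/6) + d/6 = d*(6/5) + d*(1/6) = 6*d/5 + d/6 = 41*d/30)
V = 9 (V = 3**2 = 9)
S = 85/14 (S = (41/30)*(-15/7) + 9 = -41/14 + 9 = 85/14 ≈ 6.0714)
(-80 + S)**2 = (-80 + 85/14)**2 = (-1035/14)**2 = 1071225/196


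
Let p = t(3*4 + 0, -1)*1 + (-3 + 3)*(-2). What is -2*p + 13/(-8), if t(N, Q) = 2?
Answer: -45/8 ≈ -5.6250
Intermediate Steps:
p = 2 (p = 2*1 + (-3 + 3)*(-2) = 2 + 0*(-2) = 2 + 0 = 2)
-2*p + 13/(-8) = -2*2 + 13/(-8) = -4 + 13*(-⅛) = -4 - 13/8 = -45/8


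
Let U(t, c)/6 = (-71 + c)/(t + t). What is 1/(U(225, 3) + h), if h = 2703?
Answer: 75/202657 ≈ 0.00037008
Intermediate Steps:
U(t, c) = 3*(-71 + c)/t (U(t, c) = 6*((-71 + c)/(t + t)) = 6*((-71 + c)/((2*t))) = 6*((-71 + c)*(1/(2*t))) = 6*((-71 + c)/(2*t)) = 3*(-71 + c)/t)
1/(U(225, 3) + h) = 1/(3*(-71 + 3)/225 + 2703) = 1/(3*(1/225)*(-68) + 2703) = 1/(-68/75 + 2703) = 1/(202657/75) = 75/202657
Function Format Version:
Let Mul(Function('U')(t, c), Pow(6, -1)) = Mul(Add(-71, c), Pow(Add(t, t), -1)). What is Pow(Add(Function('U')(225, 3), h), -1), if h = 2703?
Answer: Rational(75, 202657) ≈ 0.00037008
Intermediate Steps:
Function('U')(t, c) = Mul(3, Pow(t, -1), Add(-71, c)) (Function('U')(t, c) = Mul(6, Mul(Add(-71, c), Pow(Add(t, t), -1))) = Mul(6, Mul(Add(-71, c), Pow(Mul(2, t), -1))) = Mul(6, Mul(Add(-71, c), Mul(Rational(1, 2), Pow(t, -1)))) = Mul(6, Mul(Rational(1, 2), Pow(t, -1), Add(-71, c))) = Mul(3, Pow(t, -1), Add(-71, c)))
Pow(Add(Function('U')(225, 3), h), -1) = Pow(Add(Mul(3, Pow(225, -1), Add(-71, 3)), 2703), -1) = Pow(Add(Mul(3, Rational(1, 225), -68), 2703), -1) = Pow(Add(Rational(-68, 75), 2703), -1) = Pow(Rational(202657, 75), -1) = Rational(75, 202657)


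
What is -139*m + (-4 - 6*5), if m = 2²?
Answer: -590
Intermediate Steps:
m = 4
-139*m + (-4 - 6*5) = -139*4 + (-4 - 6*5) = -556 + (-4 - 30) = -556 - 34 = -590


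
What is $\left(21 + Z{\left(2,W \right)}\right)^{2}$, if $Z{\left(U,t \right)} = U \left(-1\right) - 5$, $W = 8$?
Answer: $196$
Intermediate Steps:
$Z{\left(U,t \right)} = -5 - U$ ($Z{\left(U,t \right)} = - U - 5 = -5 - U$)
$\left(21 + Z{\left(2,W \right)}\right)^{2} = \left(21 - 7\right)^{2} = 14^{2} = 196$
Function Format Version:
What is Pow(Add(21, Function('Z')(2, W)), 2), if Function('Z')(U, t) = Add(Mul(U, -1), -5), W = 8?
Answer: 196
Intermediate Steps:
Function('Z')(U, t) = Add(-5, Mul(-1, U)) (Function('Z')(U, t) = Add(Mul(-1, U), -5) = Add(-5, Mul(-1, U)))
Pow(Add(21, Function('Z')(2, W)), 2) = Pow(Add(21, Add(-5, Mul(-1, 2))), 2) = Pow(Add(21, Add(-5, -2)), 2) = Pow(Add(21, -7), 2) = Pow(14, 2) = 196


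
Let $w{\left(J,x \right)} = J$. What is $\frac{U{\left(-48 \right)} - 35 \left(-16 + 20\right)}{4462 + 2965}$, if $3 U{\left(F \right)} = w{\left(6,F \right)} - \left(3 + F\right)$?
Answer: $- \frac{123}{7427} \approx -0.016561$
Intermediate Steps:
$U{\left(F \right)} = 1 - \frac{F}{3}$ ($U{\left(F \right)} = \frac{6 - \left(3 + F\right)}{3} = \frac{3 - F}{3} = 1 - \frac{F}{3}$)
$\frac{U{\left(-48 \right)} - 35 \left(-16 + 20\right)}{4462 + 2965} = \frac{\left(1 - -16\right) - 35 \left(-16 + 20\right)}{4462 + 2965} = \frac{\left(1 + 16\right) - 140}{7427} = \left(17 - 140\right) \frac{1}{7427} = \left(-123\right) \frac{1}{7427} = - \frac{123}{7427}$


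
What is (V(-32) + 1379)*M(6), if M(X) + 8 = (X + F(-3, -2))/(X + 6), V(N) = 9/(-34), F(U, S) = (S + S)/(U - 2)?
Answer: -10453571/1020 ≈ -10249.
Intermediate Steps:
F(U, S) = 2*S/(-2 + U) (F(U, S) = (2*S)/(-2 + U) = 2*S/(-2 + U))
V(N) = -9/34 (V(N) = 9*(-1/34) = -9/34)
M(X) = -8 + (4/5 + X)/(6 + X) (M(X) = -8 + (X + 2*(-2)/(-2 - 3))/(X + 6) = -8 + (X + 2*(-2)/(-5))/(6 + X) = -8 + (X + 2*(-2)*(-1/5))/(6 + X) = -8 + (X + 4/5)/(6 + X) = -8 + (4/5 + X)/(6 + X))
(V(-32) + 1379)*M(6) = (-9/34 + 1379)*((-236 - 35*6)/(5*(6 + 6))) = 46877*((1/5)*(-236 - 210)/12)/34 = 46877*((1/5)*(1/12)*(-446))/34 = (46877/34)*(-223/30) = -10453571/1020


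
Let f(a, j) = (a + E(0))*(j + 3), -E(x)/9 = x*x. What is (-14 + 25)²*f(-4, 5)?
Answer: -3872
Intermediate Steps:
E(x) = -9*x² (E(x) = -9*x*x = -9*x²)
f(a, j) = a*(3 + j) (f(a, j) = (a - 9*0²)*(j + 3) = (a - 9*0)*(3 + j) = (a + 0)*(3 + j) = a*(3 + j))
(-14 + 25)²*f(-4, 5) = (-14 + 25)²*(-4*(3 + 5)) = 11²*(-4*8) = 121*(-32) = -3872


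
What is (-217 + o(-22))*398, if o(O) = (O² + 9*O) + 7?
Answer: 30248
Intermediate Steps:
o(O) = 7 + O² + 9*O
(-217 + o(-22))*398 = (-217 + (7 + (-22)² + 9*(-22)))*398 = (-217 + (7 + 484 - 198))*398 = (-217 + 293)*398 = 76*398 = 30248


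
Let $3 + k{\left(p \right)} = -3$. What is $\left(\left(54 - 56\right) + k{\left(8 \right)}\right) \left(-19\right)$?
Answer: $152$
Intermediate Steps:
$k{\left(p \right)} = -6$ ($k{\left(p \right)} = -3 - 3 = -6$)
$\left(\left(54 - 56\right) + k{\left(8 \right)}\right) \left(-19\right) = \left(\left(54 - 56\right) - 6\right) \left(-19\right) = \left(-2 - 6\right) \left(-19\right) = \left(-8\right) \left(-19\right) = 152$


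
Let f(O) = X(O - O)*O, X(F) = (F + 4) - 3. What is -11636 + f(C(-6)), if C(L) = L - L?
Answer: -11636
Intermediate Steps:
C(L) = 0
X(F) = 1 + F (X(F) = (4 + F) - 3 = 1 + F)
f(O) = O (f(O) = (1 + (O - O))*O = (1 + 0)*O = 1*O = O)
-11636 + f(C(-6)) = -11636 + 0 = -11636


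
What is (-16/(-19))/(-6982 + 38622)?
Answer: 2/75145 ≈ 2.6615e-5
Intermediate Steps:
(-16/(-19))/(-6982 + 38622) = (-16*(-1/19))/31640 = (1/31640)*(16/19) = 2/75145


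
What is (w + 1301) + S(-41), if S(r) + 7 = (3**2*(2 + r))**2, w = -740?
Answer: 123755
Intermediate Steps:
S(r) = -7 + (18 + 9*r)**2 (S(r) = -7 + (3**2*(2 + r))**2 = -7 + (9*(2 + r))**2 = -7 + (18 + 9*r)**2)
(w + 1301) + S(-41) = (-740 + 1301) + (-7 + 81*(2 - 41)**2) = 561 + (-7 + 81*(-39)**2) = 561 + (-7 + 81*1521) = 561 + (-7 + 123201) = 561 + 123194 = 123755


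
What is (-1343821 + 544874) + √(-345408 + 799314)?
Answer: -798947 + 3*√50434 ≈ -7.9827e+5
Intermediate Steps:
(-1343821 + 544874) + √(-345408 + 799314) = -798947 + √453906 = -798947 + 3*√50434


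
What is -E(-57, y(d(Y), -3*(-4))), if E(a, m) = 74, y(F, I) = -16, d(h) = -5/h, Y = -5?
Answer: -74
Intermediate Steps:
-E(-57, y(d(Y), -3*(-4))) = -1*74 = -74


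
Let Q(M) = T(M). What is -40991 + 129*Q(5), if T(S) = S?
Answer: -40346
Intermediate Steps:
Q(M) = M
-40991 + 129*Q(5) = -40991 + 129*5 = -40991 + 645 = -40346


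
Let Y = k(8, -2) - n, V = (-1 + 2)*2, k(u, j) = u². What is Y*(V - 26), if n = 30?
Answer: -816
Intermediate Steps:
V = 2 (V = 1*2 = 2)
Y = 34 (Y = 8² - 1*30 = 64 - 30 = 34)
Y*(V - 26) = 34*(2 - 26) = 34*(-24) = -816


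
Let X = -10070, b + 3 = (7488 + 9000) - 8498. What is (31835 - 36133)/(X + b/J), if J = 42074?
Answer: 180834052/423677193 ≈ 0.42682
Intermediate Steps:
b = 7987 (b = -3 + ((7488 + 9000) - 8498) = -3 + (16488 - 8498) = -3 + 7990 = 7987)
(31835 - 36133)/(X + b/J) = (31835 - 36133)/(-10070 + 7987/42074) = -4298/(-10070 + 7987*(1/42074)) = -4298/(-10070 + 7987/42074) = -4298/(-423677193/42074) = -4298*(-42074/423677193) = 180834052/423677193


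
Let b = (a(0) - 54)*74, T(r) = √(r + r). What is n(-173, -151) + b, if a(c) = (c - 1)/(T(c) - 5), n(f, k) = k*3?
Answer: -22171/5 ≈ -4434.2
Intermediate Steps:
n(f, k) = 3*k
T(r) = √2*√r (T(r) = √(2*r) = √2*√r)
a(c) = (-1 + c)/(-5 + √2*√c) (a(c) = (c - 1)/(√2*√c - 5) = (-1 + c)/(-5 + √2*√c))
b = -19906/5 (b = ((-1 + 0)/(-5 + √2*√0) - 54)*74 = (-1/(-5 + √2*0) - 54)*74 = (-1/(-5 + 0) - 54)*74 = (-1/(-5) - 54)*74 = (-⅕*(-1) - 54)*74 = (⅕ - 54)*74 = -269/5*74 = -19906/5 ≈ -3981.2)
n(-173, -151) + b = 3*(-151) - 19906/5 = -453 - 19906/5 = -22171/5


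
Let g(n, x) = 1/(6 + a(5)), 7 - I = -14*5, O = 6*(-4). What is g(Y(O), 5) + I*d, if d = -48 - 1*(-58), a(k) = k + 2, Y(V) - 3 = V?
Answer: 10011/13 ≈ 770.08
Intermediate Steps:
O = -24
Y(V) = 3 + V
I = 77 (I = 7 - (-14)*5 = 7 - 1*(-70) = 7 + 70 = 77)
a(k) = 2 + k
g(n, x) = 1/13 (g(n, x) = 1/(6 + (2 + 5)) = 1/(6 + 7) = 1/13)
d = 10 (d = -48 + 58 = 10)
g(Y(O), 5) + I*d = 1/13 + 77*10 = 1/13 + 770 = 10011/13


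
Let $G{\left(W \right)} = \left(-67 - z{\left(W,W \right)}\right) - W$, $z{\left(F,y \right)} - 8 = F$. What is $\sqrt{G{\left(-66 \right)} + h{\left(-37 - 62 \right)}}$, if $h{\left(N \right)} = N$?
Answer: $i \sqrt{42} \approx 6.4807 i$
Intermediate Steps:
$z{\left(F,y \right)} = 8 + F$
$G{\left(W \right)} = -75 - 2 W$ ($G{\left(W \right)} = \left(-67 - \left(8 + W\right)\right) - W = \left(-75 - W\right) - W = -75 - 2 W$)
$\sqrt{G{\left(-66 \right)} + h{\left(-37 - 62 \right)}} = \sqrt{\left(-75 - -132\right) - 99} = \sqrt{\left(-75 + 132\right) - 99} = \sqrt{57 - 99} = \sqrt{-42} = i \sqrt{42}$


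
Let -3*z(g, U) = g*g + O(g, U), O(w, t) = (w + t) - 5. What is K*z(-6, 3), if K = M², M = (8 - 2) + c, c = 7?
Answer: -4732/3 ≈ -1577.3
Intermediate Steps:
M = 13 (M = (8 - 2) + 7 = 6 + 7 = 13)
O(w, t) = -5 + t + w (O(w, t) = (t + w) - 5 = -5 + t + w)
z(g, U) = 5/3 - U/3 - g/3 - g²/3 (z(g, U) = -(g*g + (-5 + U + g))/3 = -(g² + (-5 + U + g))/3 = -(-5 + U + g + g²)/3 = 5/3 - U/3 - g/3 - g²/3)
K = 169 (K = 13² = 169)
K*z(-6, 3) = 169*(5/3 - ⅓*3 - ⅓*(-6) - ⅓*(-6)²) = 169*(5/3 - 1 + 2 - ⅓*36) = 169*(5/3 - 1 + 2 - 12) = 169*(-28/3) = -4732/3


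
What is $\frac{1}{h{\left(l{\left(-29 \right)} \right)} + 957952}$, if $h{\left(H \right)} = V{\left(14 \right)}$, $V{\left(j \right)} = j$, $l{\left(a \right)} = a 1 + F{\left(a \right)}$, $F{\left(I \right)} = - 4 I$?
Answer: $\frac{1}{957966} \approx 1.0439 \cdot 10^{-6}$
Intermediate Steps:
$l{\left(a \right)} = - 3 a$ ($l{\left(a \right)} = a 1 - 4 a = a - 4 a = - 3 a$)
$h{\left(H \right)} = 14$
$\frac{1}{h{\left(l{\left(-29 \right)} \right)} + 957952} = \frac{1}{14 + 957952} = \frac{1}{957966}$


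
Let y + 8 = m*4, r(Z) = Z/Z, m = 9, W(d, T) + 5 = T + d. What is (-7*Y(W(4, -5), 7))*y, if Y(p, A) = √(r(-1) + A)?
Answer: -392*√2 ≈ -554.37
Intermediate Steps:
W(d, T) = -5 + T + d (W(d, T) = -5 + (T + d) = -5 + T + d)
r(Z) = 1
Y(p, A) = √(1 + A)
y = 28 (y = -8 + 9*4 = -8 + 36 = 28)
(-7*Y(W(4, -5), 7))*y = -7*√(1 + 7)*28 = -14*√2*28 = -392*√2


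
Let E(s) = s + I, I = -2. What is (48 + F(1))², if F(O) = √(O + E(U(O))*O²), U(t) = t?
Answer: 2304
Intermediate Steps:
E(s) = -2 + s (E(s) = s - 2 = -2 + s)
F(O) = √(O + O²*(-2 + O)) (F(O) = √(O + (-2 + O)*O²) = √(O + O²*(-2 + O)))
(48 + F(1))² = (48 + √(1*(1 + 1*(-2 + 1))))² = (48 + √(1*(1 + 1*(-1))))² = (48 + √(1*(1 - 1)))² = (48 + √(1*0))² = (48 + √0)² = (48 + 0)² = 48² = 2304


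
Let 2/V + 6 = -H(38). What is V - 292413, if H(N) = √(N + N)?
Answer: -2924127/10 - √19/10 ≈ -2.9241e+5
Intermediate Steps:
H(N) = √2*√N (H(N) = √(2*N) = √2*√N)
V = 2/(-6 - 2*√19) (V = 2/(-6 - √2*√38) = 2/(-6 - 2*√19) ≈ -0.13589)
V - 292413 = (3/10 - √19/10) - 292413 = -2924127/10 - √19/10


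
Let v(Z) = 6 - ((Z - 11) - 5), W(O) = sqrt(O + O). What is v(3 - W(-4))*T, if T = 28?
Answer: 532 + 56*I*sqrt(2) ≈ 532.0 + 79.196*I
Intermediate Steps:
W(O) = sqrt(2)*sqrt(O) (W(O) = sqrt(2*O) = sqrt(2)*sqrt(O))
v(Z) = 22 - Z (v(Z) = 6 - ((-11 + Z) - 5) = 6 - (-16 + Z) = 6 + (16 - Z) = 22 - Z)
v(3 - W(-4))*T = (22 - (3 - sqrt(2)*sqrt(-4)))*28 = (22 - (3 - sqrt(2)*2*I))*28 = (22 - (3 - 2*I*sqrt(2)))*28 = (22 + (-3 + 2*I*sqrt(2)))*28 = (19 + 2*I*sqrt(2))*28 = 532 + 56*I*sqrt(2)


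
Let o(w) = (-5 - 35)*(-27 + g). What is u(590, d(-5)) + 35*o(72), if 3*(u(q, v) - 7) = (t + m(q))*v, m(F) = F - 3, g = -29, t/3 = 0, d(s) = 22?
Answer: 248135/3 ≈ 82712.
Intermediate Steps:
t = 0 (t = 3*0 = 0)
m(F) = -3 + F
o(w) = 2240 (o(w) = (-5 - 35)*(-27 - 29) = -40*(-56) = 2240)
u(q, v) = 7 + v*(-3 + q)/3 (u(q, v) = 7 + ((0 + (-3 + q))*v)/3 = 7 + ((-3 + q)*v)/3 = 7 + (v*(-3 + q))/3 = 7 + v*(-3 + q)/3)
u(590, d(-5)) + 35*o(72) = (7 + (⅓)*22*(-3 + 590)) + 35*2240 = (7 + (⅓)*22*587) + 78400 = (7 + 12914/3) + 78400 = 12935/3 + 78400 = 248135/3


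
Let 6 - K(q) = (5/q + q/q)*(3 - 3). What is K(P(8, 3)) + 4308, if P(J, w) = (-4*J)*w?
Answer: 4314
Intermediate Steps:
P(J, w) = -4*J*w
K(q) = 6 (K(q) = 6 - (5/q + q/q)*(3 - 3) = 6 - (5/q + 1)*0 = 6 - (1 + 5/q)*0 = 6 - 1*0 = 6 + 0 = 6)
K(P(8, 3)) + 4308 = 6 + 4308 = 4314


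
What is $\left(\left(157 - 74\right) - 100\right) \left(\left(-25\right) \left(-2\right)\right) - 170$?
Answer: $-1020$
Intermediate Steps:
$\left(\left(157 - 74\right) - 100\right) \left(\left(-25\right) \left(-2\right)\right) - 170 = \left(83 - 100\right) 50 - 170 = \left(-17\right) 50 - 170 = -850 - 170 = -1020$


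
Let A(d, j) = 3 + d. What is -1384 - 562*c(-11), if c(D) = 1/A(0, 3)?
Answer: -4714/3 ≈ -1571.3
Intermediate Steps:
c(D) = ⅓ (c(D) = 1/(3 + 0) = 1/3 = ⅓)
-1384 - 562*c(-11) = -1384 - 562*⅓ = -1384 - 562/3 = -4714/3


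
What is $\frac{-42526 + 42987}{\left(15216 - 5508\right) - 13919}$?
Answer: $- \frac{461}{4211} \approx -0.10948$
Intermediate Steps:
$\frac{-42526 + 42987}{\left(15216 - 5508\right) - 13919} = \frac{461}{\left(15216 - 5508\right) - 13919} = \frac{461}{9708 - 13919} = \frac{461}{-4211} = 461 \left(- \frac{1}{4211}\right) = - \frac{461}{4211}$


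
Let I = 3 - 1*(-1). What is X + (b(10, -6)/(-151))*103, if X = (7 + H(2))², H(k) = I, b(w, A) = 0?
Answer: 121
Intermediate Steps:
I = 4 (I = 3 + 1 = 4)
H(k) = 4
X = 121 (X = (7 + 4)² = 11² = 121)
X + (b(10, -6)/(-151))*103 = 121 + (0/(-151))*103 = 121 + (0*(-1/151))*103 = 121 + 0*103 = 121 + 0 = 121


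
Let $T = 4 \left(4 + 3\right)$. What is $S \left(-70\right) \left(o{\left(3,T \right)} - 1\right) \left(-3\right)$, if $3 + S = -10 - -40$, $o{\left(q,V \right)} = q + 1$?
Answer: $17010$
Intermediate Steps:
$T = 28$ ($T = 4 \cdot 7 = 28$)
$o{\left(q,V \right)} = 1 + q$
$S = 27$ ($S = -3 - -30 = -3 + \left(-10 + 40\right) = -3 + 30 = 27$)
$S \left(-70\right) \left(o{\left(3,T \right)} - 1\right) \left(-3\right) = 27 \left(-70\right) \left(\left(1 + 3\right) - 1\right) \left(-3\right) = - 1890 \left(4 - 1\right) \left(-3\right) = - 1890 \cdot 3 \left(-3\right) = \left(-1890\right) \left(-9\right) = 17010$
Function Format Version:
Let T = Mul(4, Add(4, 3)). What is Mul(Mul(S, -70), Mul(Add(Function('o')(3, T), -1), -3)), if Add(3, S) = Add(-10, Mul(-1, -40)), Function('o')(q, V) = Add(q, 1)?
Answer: 17010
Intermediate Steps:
T = 28 (T = Mul(4, 7) = 28)
Function('o')(q, V) = Add(1, q)
S = 27 (S = Add(-3, Add(-10, Mul(-1, -40))) = Add(-3, Add(-10, 40)) = Add(-3, 30) = 27)
Mul(Mul(S, -70), Mul(Add(Function('o')(3, T), -1), -3)) = Mul(Mul(27, -70), Mul(Add(Add(1, 3), -1), -3)) = Mul(-1890, Mul(Add(4, -1), -3)) = Mul(-1890, Mul(3, -3)) = Mul(-1890, -9) = 17010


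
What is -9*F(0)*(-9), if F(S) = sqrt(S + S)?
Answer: 0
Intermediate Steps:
F(S) = sqrt(2)*sqrt(S) (F(S) = sqrt(2*S) = sqrt(2)*sqrt(S))
-9*F(0)*(-9) = -9*sqrt(2)*sqrt(0)*(-9) = -9*sqrt(2)*0*(-9) = -9*0*(-9) = 0*(-9) = 0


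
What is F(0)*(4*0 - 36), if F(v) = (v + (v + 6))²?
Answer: -1296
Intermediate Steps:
F(v) = (6 + 2*v)² (F(v) = (v + (6 + v))² = (6 + 2*v)²)
F(0)*(4*0 - 36) = (4*(3 + 0)²)*(4*0 - 36) = (4*3²)*(0 - 36) = (4*9)*(-36) = 36*(-36) = -1296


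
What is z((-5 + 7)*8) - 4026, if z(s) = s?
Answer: -4010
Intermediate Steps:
z((-5 + 7)*8) - 4026 = (-5 + 7)*8 - 4026 = 2*8 - 4026 = 16 - 4026 = -4010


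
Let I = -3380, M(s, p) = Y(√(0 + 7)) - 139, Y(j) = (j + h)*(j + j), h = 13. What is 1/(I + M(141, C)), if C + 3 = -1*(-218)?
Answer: -3505/12280293 - 26*√7/12280293 ≈ -0.00029102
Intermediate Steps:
C = 215 (C = -3 - 1*(-218) = -3 + 218 = 215)
Y(j) = 2*j*(13 + j) (Y(j) = (j + 13)*(j + j) = (13 + j)*(2*j) = 2*j*(13 + j))
M(s, p) = -139 + 2*√7*(13 + √7) (M(s, p) = 2*√(0 + 7)*(13 + √(0 + 7)) - 139 = 2*√7*(13 + √7) - 139 = -139 + 2*√7*(13 + √7))
1/(I + M(141, C)) = 1/(-3380 + (-125 + 26*√7)) = 1/(-3505 + 26*√7)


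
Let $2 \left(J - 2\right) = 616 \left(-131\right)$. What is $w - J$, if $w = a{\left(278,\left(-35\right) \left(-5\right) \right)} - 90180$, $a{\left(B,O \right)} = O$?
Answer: $-49659$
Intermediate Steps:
$J = -40346$ ($J = 2 + \frac{616 \left(-131\right)}{2} = 2 + \frac{1}{2} \left(-80696\right) = 2 - 40348 = -40346$)
$w = -90005$ ($w = \left(-35\right) \left(-5\right) - 90180 = 175 - 90180 = -90005$)
$w - J = -90005 - -40346 = -90005 + 40346 = -49659$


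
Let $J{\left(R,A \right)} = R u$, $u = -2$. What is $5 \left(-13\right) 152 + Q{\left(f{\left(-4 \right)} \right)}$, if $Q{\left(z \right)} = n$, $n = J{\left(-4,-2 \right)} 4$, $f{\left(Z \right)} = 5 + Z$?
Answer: $-9848$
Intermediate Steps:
$J{\left(R,A \right)} = - 2 R$ ($J{\left(R,A \right)} = R \left(-2\right) = - 2 R$)
$n = 32$ ($n = \left(-2\right) \left(-4\right) 4 = 8 \cdot 4 = 32$)
$Q{\left(z \right)} = 32$
$5 \left(-13\right) 152 + Q{\left(f{\left(-4 \right)} \right)} = 5 \left(-13\right) 152 + 32 = \left(-65\right) 152 + 32 = -9880 + 32 = -9848$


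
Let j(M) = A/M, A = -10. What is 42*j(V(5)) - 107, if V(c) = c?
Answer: -191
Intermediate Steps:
j(M) = -10/M
42*j(V(5)) - 107 = 42*(-10/5) - 107 = 42*(-10*1/5) - 107 = 42*(-2) - 107 = -84 - 107 = -191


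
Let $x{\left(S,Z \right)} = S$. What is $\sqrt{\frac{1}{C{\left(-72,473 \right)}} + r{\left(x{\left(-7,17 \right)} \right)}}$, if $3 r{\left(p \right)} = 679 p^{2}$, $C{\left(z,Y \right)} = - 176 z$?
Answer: $\frac{\sqrt{3091807510}}{528} \approx 105.31$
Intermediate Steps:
$r{\left(p \right)} = \frac{679 p^{2}}{3}$
$\sqrt{\frac{1}{C{\left(-72,473 \right)}} + r{\left(x{\left(-7,17 \right)} \right)}} = \sqrt{\frac{1}{\left(-176\right) \left(-72\right)} + \frac{679 \left(-7\right)^{2}}{3}} = \sqrt{\frac{1}{12672} + \frac{679}{3} \cdot 49} = \sqrt{\frac{1}{12672} + \frac{33271}{3}} = \sqrt{\frac{140536705}{12672}} = \frac{\sqrt{3091807510}}{528}$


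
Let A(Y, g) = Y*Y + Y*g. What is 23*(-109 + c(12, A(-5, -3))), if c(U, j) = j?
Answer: -1587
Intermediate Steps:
A(Y, g) = Y**2 + Y*g
23*(-109 + c(12, A(-5, -3))) = 23*(-109 - 5*(-5 - 3)) = 23*(-109 - 5*(-8)) = 23*(-109 + 40) = 23*(-69) = -1587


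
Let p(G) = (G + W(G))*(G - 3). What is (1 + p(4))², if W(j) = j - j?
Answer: 25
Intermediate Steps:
W(j) = 0
p(G) = G*(-3 + G) (p(G) = (G + 0)*(G - 3) = G*(-3 + G))
(1 + p(4))² = (1 + 4*(-3 + 4))² = (1 + 4*1)² = (1 + 4)² = 5² = 25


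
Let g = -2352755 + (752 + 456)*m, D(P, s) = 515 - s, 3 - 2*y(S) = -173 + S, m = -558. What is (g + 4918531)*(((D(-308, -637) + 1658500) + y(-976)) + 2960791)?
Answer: 8741637094528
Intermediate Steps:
y(S) = 88 - S/2 (y(S) = 3/2 - (-173 + S)/2 = 3/2 + (173/2 - S/2) = 88 - S/2)
g = -3026819 (g = -2352755 + (752 + 456)*(-558) = -2352755 + 1208*(-558) = -2352755 - 674064 = -3026819)
(g + 4918531)*(((D(-308, -637) + 1658500) + y(-976)) + 2960791) = (-3026819 + 4918531)*((((515 - 1*(-637)) + 1658500) + (88 - ½*(-976))) + 2960791) = 1891712*((((515 + 637) + 1658500) + (88 + 488)) + 2960791) = 1891712*(((1152 + 1658500) + 576) + 2960791) = 1891712*((1659652 + 576) + 2960791) = 1891712*(1660228 + 2960791) = 1891712*4621019 = 8741637094528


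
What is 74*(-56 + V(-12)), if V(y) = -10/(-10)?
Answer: -4070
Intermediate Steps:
V(y) = 1 (V(y) = -10*(-⅒) = 1)
74*(-56 + V(-12)) = 74*(-56 + 1) = 74*(-55) = -4070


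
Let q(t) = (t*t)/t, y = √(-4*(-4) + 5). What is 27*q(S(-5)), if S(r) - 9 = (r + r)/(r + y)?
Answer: 1161/2 + 135*√21/2 ≈ 889.82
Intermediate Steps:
y = √21 (y = √(16 + 5) = √21 ≈ 4.5826)
S(r) = 9 + 2*r/(r + √21) (S(r) = 9 + (r + r)/(r + √21) = 9 + (2*r)/(r + √21) = 9 + 2*r/(r + √21))
q(t) = t (q(t) = t²/t = t)
27*q(S(-5)) = 27*((9*√21 + 11*(-5))/(-5 + √21)) = 27*((9*√21 - 55)/(-5 + √21)) = 27*((-55 + 9*√21)/(-5 + √21)) = 27*(-55 + 9*√21)/(-5 + √21)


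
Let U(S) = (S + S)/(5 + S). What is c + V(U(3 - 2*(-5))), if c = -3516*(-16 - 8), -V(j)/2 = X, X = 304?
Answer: 83776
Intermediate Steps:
U(S) = 2*S/(5 + S) (U(S) = (2*S)/(5 + S) = 2*S/(5 + S))
V(j) = -608 (V(j) = -2*304 = -608)
c = 84384 (c = -3516*(-24) = -293*(-288) = 84384)
c + V(U(3 - 2*(-5))) = 84384 - 608 = 83776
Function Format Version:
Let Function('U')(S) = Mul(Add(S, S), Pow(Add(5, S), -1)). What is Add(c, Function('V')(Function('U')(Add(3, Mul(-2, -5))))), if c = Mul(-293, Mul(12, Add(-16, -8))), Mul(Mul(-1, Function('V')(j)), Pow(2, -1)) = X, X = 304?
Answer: 83776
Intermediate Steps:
Function('U')(S) = Mul(2, S, Pow(Add(5, S), -1)) (Function('U')(S) = Mul(Mul(2, S), Pow(Add(5, S), -1)) = Mul(2, S, Pow(Add(5, S), -1)))
Function('V')(j) = -608 (Function('V')(j) = Mul(-2, 304) = -608)
c = 84384 (c = Mul(-293, Mul(12, -24)) = Mul(-293, -288) = 84384)
Add(c, Function('V')(Function('U')(Add(3, Mul(-2, -5))))) = Add(84384, -608) = 83776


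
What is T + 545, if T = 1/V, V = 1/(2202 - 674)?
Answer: 2073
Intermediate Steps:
V = 1/1528 ≈ 0.00065445
T = 1528 (T = 1/(1/1528) = 1528)
T + 545 = 1528 + 545 = 2073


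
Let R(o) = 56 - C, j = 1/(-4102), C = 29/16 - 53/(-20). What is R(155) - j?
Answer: 8456313/164080 ≈ 51.538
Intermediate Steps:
C = 357/80 (C = 29*(1/16) - 53*(-1/20) = 29/16 + 53/20 = 357/80 ≈ 4.4625)
j = -1/4102 ≈ -0.00024378
R(o) = 4123/80 (R(o) = 56 - 1*357/80 = 56 - 357/80 = 4123/80)
R(155) - j = 4123/80 - 1*(-1/4102) = 4123/80 + 1/4102 = 8456313/164080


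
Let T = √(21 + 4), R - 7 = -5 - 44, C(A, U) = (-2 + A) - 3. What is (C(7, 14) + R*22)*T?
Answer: -4610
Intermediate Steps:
C(A, U) = -5 + A
R = -42 (R = 7 + (-5 - 44) = 7 - 49 = -42)
T = 5 (T = √25 = 5)
(C(7, 14) + R*22)*T = ((-5 + 7) - 42*22)*5 = (2 - 924)*5 = -922*5 = -4610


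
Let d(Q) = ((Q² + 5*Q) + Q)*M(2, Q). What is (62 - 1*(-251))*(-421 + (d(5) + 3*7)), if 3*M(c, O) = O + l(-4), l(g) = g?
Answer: -358385/3 ≈ -1.1946e+5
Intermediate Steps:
M(c, O) = -4/3 + O/3 (M(c, O) = (O - 4)/3 = (-4 + O)/3 = -4/3 + O/3)
d(Q) = (-4/3 + Q/3)*(Q² + 6*Q) (d(Q) = ((Q² + 5*Q) + Q)*(-4/3 + Q/3) = (Q² + 6*Q)*(-4/3 + Q/3) = (-4/3 + Q/3)*(Q² + 6*Q))
(62 - 1*(-251))*(-421 + (d(5) + 3*7)) = (62 - 1*(-251))*(-421 + ((⅓)*5*(-4 + 5)*(6 + 5) + 3*7)) = (62 + 251)*(-421 + ((⅓)*5*1*11 + 21)) = 313*(-421 + (55/3 + 21)) = 313*(-421 + 118/3) = 313*(-1145/3) = -358385/3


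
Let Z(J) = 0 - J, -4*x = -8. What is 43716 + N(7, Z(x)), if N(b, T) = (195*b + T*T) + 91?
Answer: 45176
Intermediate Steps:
x = 2 (x = -¼*(-8) = 2)
Z(J) = -J
N(b, T) = 91 + T² + 195*b (N(b, T) = (195*b + T²) + 91 = (T² + 195*b) + 91 = 91 + T² + 195*b)
43716 + N(7, Z(x)) = 43716 + (91 + (-1*2)² + 195*7) = 43716 + (91 + (-2)² + 1365) = 43716 + (91 + 4 + 1365) = 43716 + 1460 = 45176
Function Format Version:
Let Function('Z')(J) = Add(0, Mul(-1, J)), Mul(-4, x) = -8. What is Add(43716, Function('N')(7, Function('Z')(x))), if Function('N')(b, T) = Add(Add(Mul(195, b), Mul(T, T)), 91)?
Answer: 45176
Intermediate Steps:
x = 2 (x = Mul(Rational(-1, 4), -8) = 2)
Function('Z')(J) = Mul(-1, J)
Function('N')(b, T) = Add(91, Pow(T, 2), Mul(195, b)) (Function('N')(b, T) = Add(Add(Mul(195, b), Pow(T, 2)), 91) = Add(Add(Pow(T, 2), Mul(195, b)), 91) = Add(91, Pow(T, 2), Mul(195, b)))
Add(43716, Function('N')(7, Function('Z')(x))) = Add(43716, Add(91, Pow(Mul(-1, 2), 2), Mul(195, 7))) = Add(43716, Add(91, Pow(-2, 2), 1365)) = Add(43716, Add(91, 4, 1365)) = Add(43716, 1460) = 45176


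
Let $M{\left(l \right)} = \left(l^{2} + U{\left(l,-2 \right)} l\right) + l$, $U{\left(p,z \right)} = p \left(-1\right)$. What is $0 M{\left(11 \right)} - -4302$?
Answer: $4302$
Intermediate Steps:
$U{\left(p,z \right)} = - p$
$M{\left(l \right)} = l$ ($M{\left(l \right)} = \left(l^{2} + - l l\right) + l = \left(l^{2} - l^{2}\right) + l = 0 + l = l$)
$0 M{\left(11 \right)} - -4302 = 0 \cdot 11 - -4302 = 0 + 4302 = 4302$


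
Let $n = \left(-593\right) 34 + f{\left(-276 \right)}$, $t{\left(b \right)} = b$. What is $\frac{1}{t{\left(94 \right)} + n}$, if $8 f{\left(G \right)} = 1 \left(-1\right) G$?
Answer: $- \frac{2}{40067} \approx -4.9916 \cdot 10^{-5}$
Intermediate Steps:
$f{\left(G \right)} = - \frac{G}{8}$ ($f{\left(G \right)} = \frac{1 \left(-1\right) G}{8} = \frac{\left(-1\right) G}{8} = - \frac{G}{8}$)
$n = - \frac{40255}{2}$ ($n = \left(-593\right) 34 - - \frac{69}{2} = -20162 + \frac{69}{2} = - \frac{40255}{2} \approx -20128.0$)
$\frac{1}{t{\left(94 \right)} + n} = \frac{1}{94 - \frac{40255}{2}} = \frac{1}{- \frac{40067}{2}} = - \frac{2}{40067}$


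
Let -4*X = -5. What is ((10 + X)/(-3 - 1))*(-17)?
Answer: 765/16 ≈ 47.813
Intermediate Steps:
X = 5/4 (X = -¼*(-5) = 5/4 ≈ 1.2500)
((10 + X)/(-3 - 1))*(-17) = ((10 + 5/4)/(-3 - 1))*(-17) = ((45/4)/(-4))*(-17) = ((45/4)*(-¼))*(-17) = -45/16*(-17) = 765/16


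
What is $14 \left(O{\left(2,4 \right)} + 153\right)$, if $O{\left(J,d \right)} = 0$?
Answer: $2142$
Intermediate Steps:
$14 \left(O{\left(2,4 \right)} + 153\right) = 14 \left(0 + 153\right) = 14 \cdot 153 = 2142$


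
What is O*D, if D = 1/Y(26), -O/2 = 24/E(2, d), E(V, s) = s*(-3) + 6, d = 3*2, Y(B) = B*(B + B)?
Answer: 1/338 ≈ 0.0029586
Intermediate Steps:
Y(B) = 2*B² (Y(B) = B*(2*B) = 2*B²)
d = 6
E(V, s) = 6 - 3*s (E(V, s) = -3*s + 6 = 6 - 3*s)
O = 4 (O = -48/(6 - 3*6) = -48/(6 - 18) = -48/(-12) = -48*(-1)/12 = -2*(-2) = 4)
D = 1/1352 (D = 1/(2*26²) = 1/(2*676) = 1/1352 ≈ 0.00073965)
O*D = 4*(1/1352) = 1/338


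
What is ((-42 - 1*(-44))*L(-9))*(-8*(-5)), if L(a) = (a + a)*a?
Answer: 12960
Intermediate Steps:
L(a) = 2*a**2 (L(a) = (2*a)*a = 2*a**2)
((-42 - 1*(-44))*L(-9))*(-8*(-5)) = ((-42 - 1*(-44))*(2*(-9)**2))*(-8*(-5)) = ((-42 + 44)*(2*81))*40 = (2*162)*40 = 324*40 = 12960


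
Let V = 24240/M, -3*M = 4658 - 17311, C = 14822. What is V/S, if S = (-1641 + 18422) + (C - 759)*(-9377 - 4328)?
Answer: -12120/406407261667 ≈ -2.9822e-8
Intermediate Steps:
M = 12653/3 (M = -(4658 - 17311)/3 = -1/3*(-12653) = 12653/3 ≈ 4217.7)
S = -192716634 (S = (-1641 + 18422) + (14822 - 759)*(-9377 - 4328) = 16781 + 14063*(-13705) = 16781 - 192733415 = -192716634)
V = 72720/12653 (V = 24240/(12653/3) = 24240*(3/12653) = 72720/12653 ≈ 5.7473)
V/S = (72720/12653)/(-192716634) = (72720/12653)*(-1/192716634) = -12120/406407261667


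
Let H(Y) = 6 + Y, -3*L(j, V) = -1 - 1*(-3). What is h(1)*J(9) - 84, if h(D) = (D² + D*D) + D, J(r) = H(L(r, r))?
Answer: -68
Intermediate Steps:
L(j, V) = -⅔ (L(j, V) = -(-1 - 1*(-3))/3 = -(-1 + 3)/3 = -⅓*2 = -⅔)
J(r) = 16/3 (J(r) = 6 - ⅔ = 16/3)
h(D) = D + 2*D² (h(D) = (D² + D²) + D = 2*D² + D = D + 2*D²)
h(1)*J(9) - 84 = (1*(1 + 2*1))*(16/3) - 84 = (1*(1 + 2))*(16/3) - 84 = (1*3)*(16/3) - 84 = 3*(16/3) - 84 = 16 - 84 = -68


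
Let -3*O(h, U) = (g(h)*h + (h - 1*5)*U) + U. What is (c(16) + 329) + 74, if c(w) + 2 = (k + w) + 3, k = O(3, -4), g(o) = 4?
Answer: 1244/3 ≈ 414.67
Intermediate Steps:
O(h, U) = -4*h/3 - U/3 - U*(-5 + h)/3 (O(h, U) = -((4*h + (h - 1*5)*U) + U)/3 = -((4*h + (h - 5)*U) + U)/3 = -((4*h + (-5 + h)*U) + U)/3 = -((4*h + U*(-5 + h)) + U)/3 = -(U + 4*h + U*(-5 + h))/3 = -4*h/3 - U/3 - U*(-5 + h)/3)
k = -16/3 (k = -4/3*3 + (4/3)*(-4) - ⅓*(-4)*3 = -4 - 16/3 + 4 = -16/3 ≈ -5.3333)
c(w) = -13/3 + w (c(w) = -2 + ((-16/3 + w) + 3) = -2 + (-7/3 + w) = -13/3 + w)
(c(16) + 329) + 74 = ((-13/3 + 16) + 329) + 74 = (35/3 + 329) + 74 = 1022/3 + 74 = 1244/3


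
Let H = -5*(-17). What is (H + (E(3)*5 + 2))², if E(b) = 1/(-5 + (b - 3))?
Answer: 7396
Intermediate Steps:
E(b) = 1/(-8 + b) (E(b) = 1/(-5 + (-3 + b)) = 1/(-8 + b))
H = 85
(H + (E(3)*5 + 2))² = (85 + (5/(-8 + 3) + 2))² = (85 + (5/(-5) + 2))² = (85 + (-⅕*5 + 2))² = (85 + (-1 + 2))² = (85 + 1)² = 86² = 7396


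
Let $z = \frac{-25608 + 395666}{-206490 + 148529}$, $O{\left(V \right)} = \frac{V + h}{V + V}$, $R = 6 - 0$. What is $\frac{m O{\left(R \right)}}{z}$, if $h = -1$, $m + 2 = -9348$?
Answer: $\frac{1354838375}{2220348} \approx 610.19$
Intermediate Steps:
$m = -9350$ ($m = -2 - 9348 = -9350$)
$R = 6$ ($R = 6 + 0 = 6$)
$O{\left(V \right)} = \frac{-1 + V}{2 V}$ ($O{\left(V \right)} = \frac{V - 1}{V + V} = \frac{-1 + V}{2 V}$)
$z = - \frac{370058}{57961}$ ($z = \frac{370058}{-57961} = 370058 \left(- \frac{1}{57961}\right) = - \frac{370058}{57961} \approx -6.3846$)
$\frac{m O{\left(R \right)}}{z} = \frac{\left(-9350\right) \frac{-1 + 6}{2 \cdot 6}}{- \frac{370058}{57961}} = - 9350 \cdot \frac{1}{2} \cdot \frac{1}{6} \cdot 5 \left(- \frac{57961}{370058}\right) = \left(-9350\right) \frac{5}{12} \left(- \frac{57961}{370058}\right) = \left(- \frac{23375}{6}\right) \left(- \frac{57961}{370058}\right) = \frac{1354838375}{2220348}$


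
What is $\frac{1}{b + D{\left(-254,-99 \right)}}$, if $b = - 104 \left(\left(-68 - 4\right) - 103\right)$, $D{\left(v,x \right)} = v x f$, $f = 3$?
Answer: $\frac{1}{93638} \approx 1.0679 \cdot 10^{-5}$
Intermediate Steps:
$D{\left(v,x \right)} = 3 v x$ ($D{\left(v,x \right)} = v x 3 = 3 v x$)
$b = 18200$ ($b = - 104 \left(\left(-68 - 4\right) - 103\right) = - 104 \left(-72 - 103\right) = \left(-104\right) \left(-175\right) = 18200$)
$\frac{1}{b + D{\left(-254,-99 \right)}} = \frac{1}{18200 + 3 \left(-254\right) \left(-99\right)} = \frac{1}{18200 + 75438} = \frac{1}{93638}$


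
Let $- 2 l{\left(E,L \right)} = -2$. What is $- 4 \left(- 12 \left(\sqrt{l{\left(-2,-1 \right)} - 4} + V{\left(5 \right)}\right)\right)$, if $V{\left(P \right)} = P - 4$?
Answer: $48 + 48 i \sqrt{3} \approx 48.0 + 83.138 i$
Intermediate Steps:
$V{\left(P \right)} = -4 + P$
$l{\left(E,L \right)} = 1$ ($l{\left(E,L \right)} = \left(- \frac{1}{2}\right) \left(-2\right) = 1$)
$- 4 \left(- 12 \left(\sqrt{l{\left(-2,-1 \right)} - 4} + V{\left(5 \right)}\right)\right) = - 4 \left(- 12 \left(\sqrt{1 - 4} + \left(-4 + 5\right)\right)\right) = - 4 \left(- 12 \left(\sqrt{-3} + 1\right)\right) = - 4 \left(- 12 \left(i \sqrt{3} + 1\right)\right) = - 4 \left(- 12 \left(1 + i \sqrt{3}\right)\right) = - 4 \left(-12 - 12 i \sqrt{3}\right) = 48 + 48 i \sqrt{3}$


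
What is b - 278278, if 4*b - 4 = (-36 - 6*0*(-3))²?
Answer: -277953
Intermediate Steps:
b = 325 (b = 1 + (-36 - 6*0*(-3))²/4 = 1 + (-36 + 0*(-3))²/4 = 1 + (-36 + 0)²/4 = 1 + (¼)*(-36)² = 1 + (¼)*1296 = 1 + 324 = 325)
b - 278278 = 325 - 278278 = -277953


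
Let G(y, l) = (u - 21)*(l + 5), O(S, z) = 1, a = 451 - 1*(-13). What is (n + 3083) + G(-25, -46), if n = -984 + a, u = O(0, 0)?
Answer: 3383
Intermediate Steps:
a = 464 (a = 451 + 13 = 464)
u = 1
n = -520 (n = -984 + 464 = -520)
G(y, l) = -100 - 20*l (G(y, l) = (1 - 21)*(l + 5) = -20*(5 + l) = -100 - 20*l)
(n + 3083) + G(-25, -46) = (-520 + 3083) + (-100 - 20*(-46)) = 2563 + (-100 + 920) = 2563 + 820 = 3383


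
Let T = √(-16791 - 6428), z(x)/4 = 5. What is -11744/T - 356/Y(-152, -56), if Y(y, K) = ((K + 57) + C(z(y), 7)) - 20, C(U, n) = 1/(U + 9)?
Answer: 5162/275 + 11744*I*√23219/23219 ≈ 18.771 + 77.072*I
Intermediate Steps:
z(x) = 20 (z(x) = 4*5 = 20)
C(U, n) = 1/(9 + U)
Y(y, K) = 1074/29 + K (Y(y, K) = ((K + 57) + 1/(9 + 20)) - 20 = ((57 + K) + 1/29) - 20 = (1654/29 + K) - 20 = 1074/29 + K)
T = I*√23219 (T = √(-23219) = I*√23219 ≈ 152.38*I)
-11744/T - 356/Y(-152, -56) = -11744*(-I*√23219/23219) - 356/(1074/29 - 56) = -(-11744)*I*√23219/23219 - 356/(-550/29) = 11744*I*√23219/23219 - 356*(-29/550) = 11744*I*√23219/23219 + 5162/275 = 5162/275 + 11744*I*√23219/23219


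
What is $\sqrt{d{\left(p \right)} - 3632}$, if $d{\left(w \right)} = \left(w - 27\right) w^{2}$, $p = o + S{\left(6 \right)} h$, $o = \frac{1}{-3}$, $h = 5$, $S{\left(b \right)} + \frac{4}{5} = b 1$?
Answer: $\frac{2 i \sqrt{91335}}{9} \approx 67.159 i$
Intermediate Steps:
$S{\left(b \right)} = - \frac{4}{5} + b$ ($S{\left(b \right)} = - \frac{4}{5} + b 1 = - \frac{4}{5} + b$)
$o = - \frac{1}{3} \approx -0.33333$
$p = \frac{77}{3}$ ($p = - \frac{1}{3} + \left(- \frac{4}{5} + 6\right) 5 = - \frac{1}{3} + \frac{26}{5} \cdot 5 = - \frac{1}{3} + 26 = \frac{77}{3} \approx 25.667$)
$d{\left(w \right)} = w^{2} \left(-27 + w\right)$ ($d{\left(w \right)} = \left(w - 27\right) w^{2} = \left(-27 + w\right) w^{2} = w^{2} \left(-27 + w\right)$)
$\sqrt{d{\left(p \right)} - 3632} = \sqrt{\left(\frac{77}{3}\right)^{2} \left(-27 + \frac{77}{3}\right) - 3632} = \sqrt{\frac{5929}{9} \left(- \frac{4}{3}\right) - 3632} = \sqrt{- \frac{23716}{27} - 3632} = \sqrt{- \frac{121780}{27}} = \frac{2 i \sqrt{91335}}{9}$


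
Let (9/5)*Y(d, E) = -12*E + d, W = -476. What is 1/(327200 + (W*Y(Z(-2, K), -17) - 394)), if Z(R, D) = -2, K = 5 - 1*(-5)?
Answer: 9/2460494 ≈ 3.6578e-6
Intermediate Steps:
K = 10 (K = 5 + 5 = 10)
Y(d, E) = -20*E/3 + 5*d/9 (Y(d, E) = 5*(-12*E + d)/9 = 5*(d - 12*E)/9 = -20*E/3 + 5*d/9)
1/(327200 + (W*Y(Z(-2, K), -17) - 394)) = 1/(327200 + (-476*(-20/3*(-17) + (5/9)*(-2)) - 394)) = 1/(327200 + (-476*(340/3 - 10/9) - 394)) = 1/(327200 + (-476*1010/9 - 394)) = 1/(327200 + (-480760/9 - 394)) = 1/(327200 - 484306/9) = 1/(2460494/9) = 9/2460494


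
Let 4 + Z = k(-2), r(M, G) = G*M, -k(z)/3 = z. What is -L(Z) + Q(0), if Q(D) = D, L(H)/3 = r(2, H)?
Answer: -12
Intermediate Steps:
k(z) = -3*z
Z = 2 (Z = -4 - 3*(-2) = -4 + 6 = 2)
L(H) = 6*H (L(H) = 3*(H*2) = 3*(2*H) = 6*H)
-L(Z) + Q(0) = -6*2 + 0 = -1*12 + 0 = -12 + 0 = -12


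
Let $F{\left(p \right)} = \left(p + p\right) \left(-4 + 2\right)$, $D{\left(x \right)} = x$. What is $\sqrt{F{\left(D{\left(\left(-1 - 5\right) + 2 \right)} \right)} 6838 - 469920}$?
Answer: $8 i \sqrt{5633} \approx 600.43 i$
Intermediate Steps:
$F{\left(p \right)} = - 4 p$ ($F{\left(p \right)} = 2 p \left(-2\right) = - 4 p$)
$\sqrt{F{\left(D{\left(\left(-1 - 5\right) + 2 \right)} \right)} 6838 - 469920} = \sqrt{- 4 \left(\left(-1 - 5\right) + 2\right) 6838 - 469920} = \sqrt{- 4 \left(-6 + 2\right) 6838 - 469920} = \sqrt{\left(-4\right) \left(-4\right) 6838 - 469920} = \sqrt{16 \cdot 6838 - 469920} = \sqrt{109408 - 469920} = \sqrt{-360512} = 8 i \sqrt{5633}$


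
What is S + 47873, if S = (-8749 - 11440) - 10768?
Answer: 16916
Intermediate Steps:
S = -30957 (S = -20189 - 10768 = -30957)
S + 47873 = -30957 + 47873 = 16916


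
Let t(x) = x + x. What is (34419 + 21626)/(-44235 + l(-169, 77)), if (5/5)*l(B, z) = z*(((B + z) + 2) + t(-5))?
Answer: -11209/10387 ≈ -1.0791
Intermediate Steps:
t(x) = 2*x
l(B, z) = z*(-8 + B + z) (l(B, z) = z*(((B + z) + 2) + 2*(-5)) = z*((2 + B + z) - 10) = z*(-8 + B + z))
(34419 + 21626)/(-44235 + l(-169, 77)) = (34419 + 21626)/(-44235 + 77*(-8 - 169 + 77)) = 56045/(-44235 + 77*(-100)) = 56045/(-44235 - 7700) = 56045/(-51935) = 56045*(-1/51935) = -11209/10387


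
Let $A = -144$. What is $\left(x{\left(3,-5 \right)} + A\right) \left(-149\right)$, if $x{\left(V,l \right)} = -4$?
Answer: $22052$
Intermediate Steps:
$\left(x{\left(3,-5 \right)} + A\right) \left(-149\right) = \left(-4 - 144\right) \left(-149\right) = \left(-148\right) \left(-149\right) = 22052$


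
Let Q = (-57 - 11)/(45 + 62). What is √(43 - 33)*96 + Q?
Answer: -68/107 + 96*√10 ≈ 302.94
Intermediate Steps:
Q = -68/107 ≈ -0.63551
√(43 - 33)*96 + Q = √(43 - 33)*96 - 68/107 = √10*96 - 68/107 = 96*√10 - 68/107 = -68/107 + 96*√10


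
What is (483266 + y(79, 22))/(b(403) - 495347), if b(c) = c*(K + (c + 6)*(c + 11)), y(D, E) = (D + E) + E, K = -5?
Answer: 483389/67741016 ≈ 0.0071358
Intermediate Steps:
y(D, E) = D + 2*E
b(c) = c*(-5 + (6 + c)*(11 + c)) (b(c) = c*(-5 + (c + 6)*(c + 11)) = c*(-5 + (6 + c)*(11 + c)))
(483266 + y(79, 22))/(b(403) - 495347) = (483266 + (79 + 2*22))/(403*(61 + 403² + 17*403) - 495347) = (483266 + (79 + 44))/(403*(61 + 162409 + 6851) - 495347) = (483266 + 123)/(403*169321 - 495347) = 483389/(68236363 - 495347) = 483389/67741016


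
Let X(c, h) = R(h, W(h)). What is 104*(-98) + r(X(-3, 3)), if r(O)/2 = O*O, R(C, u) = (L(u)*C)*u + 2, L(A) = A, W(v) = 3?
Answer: -8510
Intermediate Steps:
R(C, u) = 2 + C*u² (R(C, u) = (u*C)*u + 2 = (C*u)*u + 2 = C*u² + 2 = 2 + C*u²)
X(c, h) = 2 + 9*h (X(c, h) = 2 + h*3² = 2 + h*9 = 2 + 9*h)
r(O) = 2*O² (r(O) = 2*(O*O) = 2*O²)
104*(-98) + r(X(-3, 3)) = 104*(-98) + 2*(2 + 9*3)² = -10192 + 2*(2 + 27)² = -10192 + 2*29² = -10192 + 2*841 = -10192 + 1682 = -8510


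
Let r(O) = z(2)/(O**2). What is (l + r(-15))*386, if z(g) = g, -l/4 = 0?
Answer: 772/225 ≈ 3.4311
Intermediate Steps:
l = 0 (l = -4*0 = 0)
r(O) = 2/O**2 (r(O) = 2/(O**2) = 2/O**2)
(l + r(-15))*386 = (0 + 2/(-15)**2)*386 = (0 + 2*(1/225))*386 = (0 + 2/225)*386 = (2/225)*386 = 772/225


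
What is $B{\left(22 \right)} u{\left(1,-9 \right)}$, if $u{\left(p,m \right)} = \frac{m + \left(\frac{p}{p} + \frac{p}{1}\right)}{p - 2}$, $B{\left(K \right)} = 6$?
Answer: $42$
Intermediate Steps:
$u{\left(p,m \right)} = \frac{1 + m + p}{-2 + p}$ ($u{\left(p,m \right)} = \frac{m + \left(1 + p 1\right)}{-2 + p} = \frac{m + \left(1 + p\right)}{-2 + p} = \frac{1 + m + p}{-2 + p}$)
$B{\left(22 \right)} u{\left(1,-9 \right)} = 6 \frac{1 - 9 + 1}{-2 + 1} = 6 \frac{1}{-1} \left(-7\right) = 6 \left(\left(-1\right) \left(-7\right)\right) = 6 \cdot 7 = 42$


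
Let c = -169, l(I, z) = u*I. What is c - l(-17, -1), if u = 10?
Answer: 1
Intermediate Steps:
l(I, z) = 10*I
c - l(-17, -1) = -169 - 10*(-17) = -169 - 1*(-170) = -169 + 170 = 1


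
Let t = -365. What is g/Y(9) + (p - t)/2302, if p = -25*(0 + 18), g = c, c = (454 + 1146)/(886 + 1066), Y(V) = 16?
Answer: 8035/561688 ≈ 0.014305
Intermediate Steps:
c = 50/61 (c = 1600/1952 = 1600*(1/1952) = 50/61 ≈ 0.81967)
g = 50/61 ≈ 0.81967
p = -450 (p = -25*18 = -450)
g/Y(9) + (p - t)/2302 = (50/61)/16 + (-450 - 1*(-365))/2302 = (50/61)*(1/16) + (-450 + 365)*(1/2302) = 25/488 - 85*1/2302 = 25/488 - 85/2302 = 8035/561688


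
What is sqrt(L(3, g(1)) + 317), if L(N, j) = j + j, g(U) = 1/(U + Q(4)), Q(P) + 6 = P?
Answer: 3*sqrt(35) ≈ 17.748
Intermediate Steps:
Q(P) = -6 + P
g(U) = 1/(-2 + U) (g(U) = 1/(U + (-6 + 4)) = 1/(U - 2) = 1/(-2 + U))
L(N, j) = 2*j
sqrt(L(3, g(1)) + 317) = sqrt(2/(-2 + 1) + 317) = sqrt(2/(-1) + 317) = sqrt(2*(-1) + 317) = sqrt(-2 + 317) = sqrt(315) = 3*sqrt(35)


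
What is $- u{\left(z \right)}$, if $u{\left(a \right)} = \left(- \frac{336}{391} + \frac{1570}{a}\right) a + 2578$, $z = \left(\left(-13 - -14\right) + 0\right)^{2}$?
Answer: $- \frac{1621532}{391} \approx -4147.1$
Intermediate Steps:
$z = 1$ ($z = \left(\left(-13 + 14\right) + 0\right)^{2} = \left(1 + 0\right)^{2} = 1^{2} = 1$)
$u{\left(a \right)} = 2578 + a \left(- \frac{336}{391} + \frac{1570}{a}\right)$ ($u{\left(a \right)} = \left(\left(-336\right) \frac{1}{391} + \frac{1570}{a}\right) a + 2578 = \left(- \frac{336}{391} + \frac{1570}{a}\right) a + 2578 = a \left(- \frac{336}{391} + \frac{1570}{a}\right) + 2578 = 2578 + a \left(- \frac{336}{391} + \frac{1570}{a}\right)$)
$- u{\left(z \right)} = - (4148 - \frac{336}{391}) = \left(-1\right) \frac{1621532}{391} = - \frac{1621532}{391}$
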